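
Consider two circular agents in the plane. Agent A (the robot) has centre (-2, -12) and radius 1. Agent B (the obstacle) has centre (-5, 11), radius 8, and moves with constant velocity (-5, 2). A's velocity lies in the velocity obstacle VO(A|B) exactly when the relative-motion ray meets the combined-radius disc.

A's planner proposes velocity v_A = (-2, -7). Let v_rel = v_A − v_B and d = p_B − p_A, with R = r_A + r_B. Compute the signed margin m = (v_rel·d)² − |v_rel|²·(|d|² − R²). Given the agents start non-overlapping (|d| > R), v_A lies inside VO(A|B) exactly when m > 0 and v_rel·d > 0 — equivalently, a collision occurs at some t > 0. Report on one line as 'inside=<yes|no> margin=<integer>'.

d = (-3, 23),  |d|² = 538;  R = 1+8 = 9,  c = 538−9² = 457
v_rel = (3, -9),  |v_rel|² = 90;  v_rel·d = (3)·(-3) + (-9)·(23) = -216
90·t² + 432·t + 457 = 0  ⇒  m = (-216)² − 90·457 = 5526
m = 5526 > 0,  v_rel·d = -216 < 0  ⇒  outside

inside=no margin=5526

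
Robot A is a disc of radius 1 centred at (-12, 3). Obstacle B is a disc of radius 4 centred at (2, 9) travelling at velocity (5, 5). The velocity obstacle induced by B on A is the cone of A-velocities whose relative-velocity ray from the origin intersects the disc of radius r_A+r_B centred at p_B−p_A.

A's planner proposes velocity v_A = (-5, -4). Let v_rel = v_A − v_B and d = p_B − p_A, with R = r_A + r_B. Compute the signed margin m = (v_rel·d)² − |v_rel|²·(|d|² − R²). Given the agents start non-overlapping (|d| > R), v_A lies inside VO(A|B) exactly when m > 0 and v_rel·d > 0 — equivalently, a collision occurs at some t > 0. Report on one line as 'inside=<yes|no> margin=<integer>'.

d = (14, 6),  |d|² = 232;  R = 1+4 = 5,  c = 232−5² = 207
v_rel = (-10, -9),  |v_rel|² = 181;  v_rel·d = (-10)·(14) + (-9)·(6) = -194
181·t² + 388·t + 207 = 0  ⇒  m = (-194)² − 181·207 = 169
m = 169 > 0,  v_rel·d = -194 < 0  ⇒  outside

inside=no margin=169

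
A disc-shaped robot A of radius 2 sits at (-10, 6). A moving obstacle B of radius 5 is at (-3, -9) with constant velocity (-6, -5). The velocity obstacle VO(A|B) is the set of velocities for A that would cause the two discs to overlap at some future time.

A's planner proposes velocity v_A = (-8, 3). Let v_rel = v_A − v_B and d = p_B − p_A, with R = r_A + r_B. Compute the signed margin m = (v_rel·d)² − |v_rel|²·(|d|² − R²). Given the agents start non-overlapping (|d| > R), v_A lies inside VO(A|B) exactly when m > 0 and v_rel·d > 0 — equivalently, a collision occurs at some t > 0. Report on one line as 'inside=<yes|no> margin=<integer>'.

d = (7, -15),  |d|² = 274;  R = 2+5 = 7,  c = 274−7² = 225
v_rel = (-2, 8),  |v_rel|² = 68;  v_rel·d = (-2)·(7) + (8)·(-15) = -134
68·t² + 268·t + 225 = 0  ⇒  m = (-134)² − 68·225 = 2656
m = 2656 > 0,  v_rel·d = -134 < 0  ⇒  outside

inside=no margin=2656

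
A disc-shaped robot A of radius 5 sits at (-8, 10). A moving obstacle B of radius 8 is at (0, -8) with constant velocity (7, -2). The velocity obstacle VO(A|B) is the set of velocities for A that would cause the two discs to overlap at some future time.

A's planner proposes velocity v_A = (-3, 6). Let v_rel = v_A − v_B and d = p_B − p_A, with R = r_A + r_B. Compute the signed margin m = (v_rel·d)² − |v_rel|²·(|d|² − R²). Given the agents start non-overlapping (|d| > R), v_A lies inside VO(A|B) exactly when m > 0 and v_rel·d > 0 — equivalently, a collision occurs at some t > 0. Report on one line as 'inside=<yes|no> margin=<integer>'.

d = (8, -18),  |d|² = 388;  R = 5+8 = 13,  c = 388−13² = 219
v_rel = (-10, 8),  |v_rel|² = 164;  v_rel·d = (-10)·(8) + (8)·(-18) = -224
164·t² + 448·t + 219 = 0  ⇒  m = (-224)² − 164·219 = 14260
m = 14260 > 0,  v_rel·d = -224 < 0  ⇒  outside

inside=no margin=14260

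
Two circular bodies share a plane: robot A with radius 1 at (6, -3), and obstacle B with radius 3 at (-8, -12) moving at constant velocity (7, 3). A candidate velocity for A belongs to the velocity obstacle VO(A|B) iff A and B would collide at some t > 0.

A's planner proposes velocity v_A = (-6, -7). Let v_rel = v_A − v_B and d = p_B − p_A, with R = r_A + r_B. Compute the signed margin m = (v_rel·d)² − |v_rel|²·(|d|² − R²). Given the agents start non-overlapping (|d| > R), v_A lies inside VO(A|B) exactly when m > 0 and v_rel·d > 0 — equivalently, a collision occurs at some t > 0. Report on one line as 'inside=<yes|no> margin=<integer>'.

d = (-14, -9),  |d|² = 277;  R = 1+3 = 4,  c = 277−4² = 261
v_rel = (-13, -10),  |v_rel|² = 269;  v_rel·d = (-13)·(-14) + (-10)·(-9) = 272
269·t² − 544·t + 261 = 0  ⇒  m = 272² − 269·261 = 3775
m = 3775 > 0,  v_rel·d = 272 > 0  ⇒  inside

inside=yes margin=3775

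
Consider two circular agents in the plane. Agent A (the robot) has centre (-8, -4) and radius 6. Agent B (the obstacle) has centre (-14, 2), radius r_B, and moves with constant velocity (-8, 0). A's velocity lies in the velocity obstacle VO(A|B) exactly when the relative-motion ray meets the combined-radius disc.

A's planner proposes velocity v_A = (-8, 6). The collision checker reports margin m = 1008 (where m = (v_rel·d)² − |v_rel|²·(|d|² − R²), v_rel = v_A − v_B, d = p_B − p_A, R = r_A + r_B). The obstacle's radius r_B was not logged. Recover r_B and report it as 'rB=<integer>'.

m = 1008
d = (-6, 6);  v_rel = (0, 6),  |v_rel|² = 36
v_rel×d = (0)·(6) − (6)·(-6) = 36
since m = R²·36 − 36²:  R² = (1296 + 1008) / 36 = 64
R = √64 = 8  ⇒  r_B = 8 − 6 = 2

rB=2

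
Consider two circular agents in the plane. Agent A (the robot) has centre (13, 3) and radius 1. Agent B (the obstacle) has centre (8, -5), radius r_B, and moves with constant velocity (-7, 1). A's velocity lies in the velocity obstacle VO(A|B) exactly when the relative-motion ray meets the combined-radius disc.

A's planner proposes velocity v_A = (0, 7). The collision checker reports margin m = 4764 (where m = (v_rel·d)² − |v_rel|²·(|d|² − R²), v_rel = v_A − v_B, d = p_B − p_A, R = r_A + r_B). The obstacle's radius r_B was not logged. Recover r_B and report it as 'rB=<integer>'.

m = 4764
d = (-5, -8);  v_rel = (7, 6),  |v_rel|² = 85
v_rel×d = (7)·(-8) − (6)·(-5) = -26
since m = R²·85 − (-26)²:  R² = (676 + 4764) / 85 = 64
R = √64 = 8  ⇒  r_B = 8 − 1 = 7

rB=7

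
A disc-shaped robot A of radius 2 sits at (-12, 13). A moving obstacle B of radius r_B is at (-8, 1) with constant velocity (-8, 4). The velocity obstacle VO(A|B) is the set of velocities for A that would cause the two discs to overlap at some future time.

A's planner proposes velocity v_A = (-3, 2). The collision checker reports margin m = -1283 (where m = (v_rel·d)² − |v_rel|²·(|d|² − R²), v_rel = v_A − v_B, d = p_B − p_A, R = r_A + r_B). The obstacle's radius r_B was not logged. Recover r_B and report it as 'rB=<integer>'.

m = -1283
d = (4, -12);  v_rel = (5, -2),  |v_rel|² = 29
v_rel×d = (5)·(-12) − (-2)·(4) = -52
since m = R²·29 − (-52)²:  R² = (2704 + -1283) / 29 = 49
R = √49 = 7  ⇒  r_B = 7 − 2 = 5

rB=5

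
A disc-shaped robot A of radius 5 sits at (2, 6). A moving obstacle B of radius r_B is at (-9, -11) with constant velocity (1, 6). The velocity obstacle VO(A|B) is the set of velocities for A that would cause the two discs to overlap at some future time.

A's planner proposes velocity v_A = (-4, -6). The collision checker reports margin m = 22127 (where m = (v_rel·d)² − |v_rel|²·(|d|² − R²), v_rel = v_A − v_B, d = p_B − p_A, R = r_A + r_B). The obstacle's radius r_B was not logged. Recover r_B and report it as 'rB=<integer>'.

m = 22127
d = (-11, -17);  v_rel = (-5, -12),  |v_rel|² = 169
v_rel×d = (-5)·(-17) − (-12)·(-11) = -47
since m = R²·169 − (-47)²:  R² = (2209 + 22127) / 169 = 144
R = √144 = 12  ⇒  r_B = 12 − 5 = 7

rB=7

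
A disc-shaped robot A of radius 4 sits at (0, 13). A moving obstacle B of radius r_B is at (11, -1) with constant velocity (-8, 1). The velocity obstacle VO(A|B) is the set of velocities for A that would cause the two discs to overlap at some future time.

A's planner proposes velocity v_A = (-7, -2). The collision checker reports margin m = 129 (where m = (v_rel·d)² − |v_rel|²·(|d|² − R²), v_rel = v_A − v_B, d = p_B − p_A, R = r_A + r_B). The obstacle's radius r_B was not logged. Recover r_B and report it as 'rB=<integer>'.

m = 129
d = (11, -14);  v_rel = (1, -3),  |v_rel|² = 10
v_rel×d = (1)·(-14) − (-3)·(11) = 19
since m = R²·10 − 19²:  R² = (361 + 129) / 10 = 49
R = √49 = 7  ⇒  r_B = 7 − 4 = 3

rB=3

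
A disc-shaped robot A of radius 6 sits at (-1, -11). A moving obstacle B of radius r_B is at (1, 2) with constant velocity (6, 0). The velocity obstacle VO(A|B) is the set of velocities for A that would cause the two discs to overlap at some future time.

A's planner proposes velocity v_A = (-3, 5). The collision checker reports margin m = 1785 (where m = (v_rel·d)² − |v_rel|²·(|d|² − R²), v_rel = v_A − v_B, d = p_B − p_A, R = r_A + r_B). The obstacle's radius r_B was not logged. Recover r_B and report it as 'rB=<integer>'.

m = 1785
d = (2, 13);  v_rel = (-9, 5),  |v_rel|² = 106
v_rel×d = (-9)·(13) − (5)·(2) = -127
since m = R²·106 − (-127)²:  R² = (16129 + 1785) / 106 = 169
R = √169 = 13  ⇒  r_B = 13 − 6 = 7

rB=7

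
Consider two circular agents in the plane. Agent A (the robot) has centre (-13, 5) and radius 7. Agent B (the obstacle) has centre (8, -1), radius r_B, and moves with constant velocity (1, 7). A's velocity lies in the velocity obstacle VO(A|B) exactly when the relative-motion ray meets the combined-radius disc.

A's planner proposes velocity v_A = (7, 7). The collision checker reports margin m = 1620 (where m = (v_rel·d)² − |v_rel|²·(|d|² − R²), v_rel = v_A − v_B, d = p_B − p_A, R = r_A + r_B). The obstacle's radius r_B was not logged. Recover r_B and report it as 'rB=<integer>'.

m = 1620
d = (21, -6);  v_rel = (6, 0),  |v_rel|² = 36
v_rel×d = (6)·(-6) − (0)·(21) = -36
since m = R²·36 − (-36)²:  R² = (1296 + 1620) / 36 = 81
R = √81 = 9  ⇒  r_B = 9 − 7 = 2

rB=2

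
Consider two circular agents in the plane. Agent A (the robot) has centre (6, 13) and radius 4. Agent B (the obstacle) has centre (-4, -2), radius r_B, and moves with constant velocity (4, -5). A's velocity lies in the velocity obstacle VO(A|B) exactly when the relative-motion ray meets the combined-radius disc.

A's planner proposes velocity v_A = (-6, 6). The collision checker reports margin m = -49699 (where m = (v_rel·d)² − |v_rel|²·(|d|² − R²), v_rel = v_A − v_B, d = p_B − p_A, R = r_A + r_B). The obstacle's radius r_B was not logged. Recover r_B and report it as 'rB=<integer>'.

m = -49699
d = (-10, -15);  v_rel = (-10, 11),  |v_rel|² = 221
v_rel×d = (-10)·(-15) − (11)·(-10) = 260
since m = R²·221 − 260²:  R² = (67600 + -49699) / 221 = 81
R = √81 = 9  ⇒  r_B = 9 − 4 = 5

rB=5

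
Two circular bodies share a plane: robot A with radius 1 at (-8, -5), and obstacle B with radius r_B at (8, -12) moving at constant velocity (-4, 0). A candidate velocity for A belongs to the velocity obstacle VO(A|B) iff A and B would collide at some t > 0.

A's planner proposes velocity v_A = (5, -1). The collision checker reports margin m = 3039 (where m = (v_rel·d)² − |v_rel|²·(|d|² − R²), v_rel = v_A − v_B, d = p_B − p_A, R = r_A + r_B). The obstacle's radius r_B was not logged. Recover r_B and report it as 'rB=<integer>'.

m = 3039
d = (16, -7);  v_rel = (9, -1),  |v_rel|² = 82
v_rel×d = (9)·(-7) − (-1)·(16) = -47
since m = R²·82 − (-47)²:  R² = (2209 + 3039) / 82 = 64
R = √64 = 8  ⇒  r_B = 8 − 1 = 7

rB=7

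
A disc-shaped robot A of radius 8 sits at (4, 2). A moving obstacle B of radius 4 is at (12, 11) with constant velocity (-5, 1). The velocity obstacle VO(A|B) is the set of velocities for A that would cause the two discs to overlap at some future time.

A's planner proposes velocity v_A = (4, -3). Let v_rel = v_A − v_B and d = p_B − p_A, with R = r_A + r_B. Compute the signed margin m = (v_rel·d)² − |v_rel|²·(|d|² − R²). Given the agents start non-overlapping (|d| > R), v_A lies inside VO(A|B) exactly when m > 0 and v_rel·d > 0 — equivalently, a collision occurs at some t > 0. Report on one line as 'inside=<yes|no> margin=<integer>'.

d = (8, 9),  |d|² = 145;  R = 8+4 = 12,  c = 145−12² = 1
v_rel = (9, -4),  |v_rel|² = 97;  v_rel·d = (9)·(8) + (-4)·(9) = 36
97·t² − 72·t + 1 = 0  ⇒  m = 36² − 97·1 = 1199
m = 1199 > 0,  v_rel·d = 36 > 0  ⇒  inside

inside=yes margin=1199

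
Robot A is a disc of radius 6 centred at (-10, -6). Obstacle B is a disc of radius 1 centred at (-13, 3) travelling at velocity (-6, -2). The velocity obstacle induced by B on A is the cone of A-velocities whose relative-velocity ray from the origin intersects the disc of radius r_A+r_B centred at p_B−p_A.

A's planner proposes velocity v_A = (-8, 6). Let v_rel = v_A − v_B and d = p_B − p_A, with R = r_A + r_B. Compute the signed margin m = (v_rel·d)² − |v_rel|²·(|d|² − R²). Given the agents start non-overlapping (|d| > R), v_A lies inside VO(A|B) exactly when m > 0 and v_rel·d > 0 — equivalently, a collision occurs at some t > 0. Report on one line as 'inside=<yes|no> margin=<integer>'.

d = (-3, 9),  |d|² = 90;  R = 6+1 = 7,  c = 90−7² = 41
v_rel = (-2, 8),  |v_rel|² = 68;  v_rel·d = (-2)·(-3) + (8)·(9) = 78
68·t² − 156·t + 41 = 0  ⇒  m = 78² − 68·41 = 3296
m = 3296 > 0,  v_rel·d = 78 > 0  ⇒  inside

inside=yes margin=3296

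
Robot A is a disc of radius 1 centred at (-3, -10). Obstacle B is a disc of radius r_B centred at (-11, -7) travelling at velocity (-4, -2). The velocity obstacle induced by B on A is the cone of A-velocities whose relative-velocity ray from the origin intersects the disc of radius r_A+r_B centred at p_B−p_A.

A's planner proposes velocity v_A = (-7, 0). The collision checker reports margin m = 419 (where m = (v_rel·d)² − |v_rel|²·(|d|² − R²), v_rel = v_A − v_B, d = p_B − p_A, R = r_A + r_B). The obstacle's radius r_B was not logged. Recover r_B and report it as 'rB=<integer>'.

m = 419
d = (-8, 3);  v_rel = (-3, 2),  |v_rel|² = 13
v_rel×d = (-3)·(3) − (2)·(-8) = 7
since m = R²·13 − 7²:  R² = (49 + 419) / 13 = 36
R = √36 = 6  ⇒  r_B = 6 − 1 = 5

rB=5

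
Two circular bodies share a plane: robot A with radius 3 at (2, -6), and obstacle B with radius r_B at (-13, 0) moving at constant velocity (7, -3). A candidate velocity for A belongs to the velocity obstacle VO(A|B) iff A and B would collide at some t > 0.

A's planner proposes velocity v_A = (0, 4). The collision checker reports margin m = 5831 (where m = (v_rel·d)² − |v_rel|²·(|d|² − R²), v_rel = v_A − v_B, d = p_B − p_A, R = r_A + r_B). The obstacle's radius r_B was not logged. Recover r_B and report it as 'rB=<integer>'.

m = 5831
d = (-15, 6);  v_rel = (-7, 7),  |v_rel|² = 98
v_rel×d = (-7)·(6) − (7)·(-15) = 63
since m = R²·98 − 63²:  R² = (3969 + 5831) / 98 = 100
R = √100 = 10  ⇒  r_B = 10 − 3 = 7

rB=7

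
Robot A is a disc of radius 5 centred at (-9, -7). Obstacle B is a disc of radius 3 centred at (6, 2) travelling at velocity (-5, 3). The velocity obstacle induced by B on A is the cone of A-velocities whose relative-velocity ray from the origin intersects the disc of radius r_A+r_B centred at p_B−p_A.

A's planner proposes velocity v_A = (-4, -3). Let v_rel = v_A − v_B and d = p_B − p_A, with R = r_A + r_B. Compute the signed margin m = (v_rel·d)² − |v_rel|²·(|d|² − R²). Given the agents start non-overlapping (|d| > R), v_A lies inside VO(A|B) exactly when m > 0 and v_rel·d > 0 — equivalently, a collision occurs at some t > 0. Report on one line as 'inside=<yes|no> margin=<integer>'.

d = (15, 9),  |d|² = 306;  R = 5+3 = 8,  c = 306−8² = 242
v_rel = (1, -6),  |v_rel|² = 37;  v_rel·d = (1)·(15) + (-6)·(9) = -39
37·t² + 78·t + 242 = 0  ⇒  m = (-39)² − 37·242 = -7433
m = -7433 < 0,  v_rel·d = -39 < 0  ⇒  outside

inside=no margin=-7433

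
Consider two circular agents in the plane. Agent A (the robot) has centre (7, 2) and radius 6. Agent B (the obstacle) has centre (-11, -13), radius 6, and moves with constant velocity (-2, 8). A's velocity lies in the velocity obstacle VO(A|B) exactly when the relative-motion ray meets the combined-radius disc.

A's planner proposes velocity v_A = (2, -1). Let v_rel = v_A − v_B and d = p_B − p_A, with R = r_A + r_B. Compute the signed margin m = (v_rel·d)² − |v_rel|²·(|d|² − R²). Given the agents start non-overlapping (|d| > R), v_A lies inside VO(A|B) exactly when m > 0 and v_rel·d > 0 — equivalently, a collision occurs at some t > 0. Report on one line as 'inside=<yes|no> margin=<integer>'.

d = (-18, -15),  |d|² = 549;  R = 6+6 = 12,  c = 549−12² = 405
v_rel = (4, -9),  |v_rel|² = 97;  v_rel·d = (4)·(-18) + (-9)·(-15) = 63
97·t² − 126·t + 405 = 0  ⇒  m = 63² − 97·405 = -35316
m = -35316 < 0,  v_rel·d = 63 > 0  ⇒  outside

inside=no margin=-35316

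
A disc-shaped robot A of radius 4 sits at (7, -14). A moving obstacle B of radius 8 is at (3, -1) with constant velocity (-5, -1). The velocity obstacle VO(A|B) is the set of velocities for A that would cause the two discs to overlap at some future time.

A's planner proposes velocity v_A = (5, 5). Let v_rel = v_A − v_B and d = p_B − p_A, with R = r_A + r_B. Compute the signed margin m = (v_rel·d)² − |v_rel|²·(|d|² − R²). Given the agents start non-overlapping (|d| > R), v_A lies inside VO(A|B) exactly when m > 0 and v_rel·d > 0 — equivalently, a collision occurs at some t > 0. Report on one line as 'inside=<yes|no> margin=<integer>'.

d = (-4, 13),  |d|² = 185;  R = 4+8 = 12,  c = 185−12² = 41
v_rel = (10, 6),  |v_rel|² = 136;  v_rel·d = (10)·(-4) + (6)·(13) = 38
136·t² − 76·t + 41 = 0  ⇒  m = 38² − 136·41 = -4132
m = -4132 < 0,  v_rel·d = 38 > 0  ⇒  outside

inside=no margin=-4132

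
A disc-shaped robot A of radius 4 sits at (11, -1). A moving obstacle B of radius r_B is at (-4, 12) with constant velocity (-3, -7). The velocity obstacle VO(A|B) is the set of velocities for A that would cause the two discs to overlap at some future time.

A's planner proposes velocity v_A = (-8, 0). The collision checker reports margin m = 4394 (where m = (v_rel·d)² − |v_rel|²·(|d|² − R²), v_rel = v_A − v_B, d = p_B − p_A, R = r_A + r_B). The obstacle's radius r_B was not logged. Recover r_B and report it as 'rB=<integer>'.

m = 4394
d = (-15, 13);  v_rel = (-5, 7),  |v_rel|² = 74
v_rel×d = (-5)·(13) − (7)·(-15) = 40
since m = R²·74 − 40²:  R² = (1600 + 4394) / 74 = 81
R = √81 = 9  ⇒  r_B = 9 − 4 = 5

rB=5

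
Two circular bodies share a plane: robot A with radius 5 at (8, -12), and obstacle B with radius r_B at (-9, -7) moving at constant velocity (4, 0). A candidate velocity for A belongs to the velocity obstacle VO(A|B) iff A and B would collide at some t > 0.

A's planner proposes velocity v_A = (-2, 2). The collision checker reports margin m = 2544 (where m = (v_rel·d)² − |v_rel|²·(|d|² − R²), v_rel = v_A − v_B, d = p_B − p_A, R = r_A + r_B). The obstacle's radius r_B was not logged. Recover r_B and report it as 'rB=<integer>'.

m = 2544
d = (-17, 5);  v_rel = (-6, 2),  |v_rel|² = 40
v_rel×d = (-6)·(5) − (2)·(-17) = 4
since m = R²·40 − 4²:  R² = (16 + 2544) / 40 = 64
R = √64 = 8  ⇒  r_B = 8 − 5 = 3

rB=3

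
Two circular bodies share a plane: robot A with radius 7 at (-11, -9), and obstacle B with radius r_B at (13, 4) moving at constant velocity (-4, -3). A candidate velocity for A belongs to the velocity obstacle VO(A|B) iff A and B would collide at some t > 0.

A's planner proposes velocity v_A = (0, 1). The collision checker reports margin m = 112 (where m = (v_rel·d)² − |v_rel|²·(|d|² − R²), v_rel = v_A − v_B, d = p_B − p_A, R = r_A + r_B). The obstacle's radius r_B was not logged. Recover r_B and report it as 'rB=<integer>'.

m = 112
d = (24, 13);  v_rel = (4, 4),  |v_rel|² = 32
v_rel×d = (4)·(13) − (4)·(24) = -44
since m = R²·32 − (-44)²:  R² = (1936 + 112) / 32 = 64
R = √64 = 8  ⇒  r_B = 8 − 7 = 1

rB=1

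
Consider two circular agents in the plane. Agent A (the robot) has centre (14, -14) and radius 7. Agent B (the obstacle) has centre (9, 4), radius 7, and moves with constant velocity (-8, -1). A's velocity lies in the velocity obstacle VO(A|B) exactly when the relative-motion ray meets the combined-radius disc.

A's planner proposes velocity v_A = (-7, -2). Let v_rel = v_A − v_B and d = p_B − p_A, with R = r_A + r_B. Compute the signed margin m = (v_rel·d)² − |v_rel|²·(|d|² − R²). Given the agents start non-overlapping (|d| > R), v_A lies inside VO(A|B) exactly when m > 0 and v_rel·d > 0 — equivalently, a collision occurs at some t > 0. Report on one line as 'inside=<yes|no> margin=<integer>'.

d = (-5, 18),  |d|² = 349;  R = 7+7 = 14,  c = 349−14² = 153
v_rel = (1, -1),  |v_rel|² = 2;  v_rel·d = (1)·(-5) + (-1)·(18) = -23
2·t² + 46·t + 153 = 0  ⇒  m = (-23)² − 2·153 = 223
m = 223 > 0,  v_rel·d = -23 < 0  ⇒  outside

inside=no margin=223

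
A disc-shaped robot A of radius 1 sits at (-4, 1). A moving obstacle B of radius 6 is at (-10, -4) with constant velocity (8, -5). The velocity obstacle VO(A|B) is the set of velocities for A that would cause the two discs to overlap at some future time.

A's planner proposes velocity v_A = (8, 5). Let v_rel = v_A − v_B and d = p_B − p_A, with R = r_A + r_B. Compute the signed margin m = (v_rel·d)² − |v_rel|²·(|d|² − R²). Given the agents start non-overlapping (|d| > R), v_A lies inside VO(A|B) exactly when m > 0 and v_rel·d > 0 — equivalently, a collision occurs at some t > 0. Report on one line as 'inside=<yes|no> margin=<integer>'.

d = (-6, -5),  |d|² = 61;  R = 1+6 = 7,  c = 61−7² = 12
v_rel = (0, 10),  |v_rel|² = 100;  v_rel·d = (0)·(-6) + (10)·(-5) = -50
100·t² + 100·t + 12 = 0  ⇒  m = (-50)² − 100·12 = 1300
m = 1300 > 0,  v_rel·d = -50 < 0  ⇒  outside

inside=no margin=1300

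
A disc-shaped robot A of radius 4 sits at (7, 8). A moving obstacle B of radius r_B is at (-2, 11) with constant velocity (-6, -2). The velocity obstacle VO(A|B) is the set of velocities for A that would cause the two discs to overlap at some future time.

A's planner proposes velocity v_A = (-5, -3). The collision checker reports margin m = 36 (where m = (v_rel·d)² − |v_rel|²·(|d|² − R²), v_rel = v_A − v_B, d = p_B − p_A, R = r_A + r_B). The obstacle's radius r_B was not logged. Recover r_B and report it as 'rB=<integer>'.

m = 36
d = (-9, 3);  v_rel = (1, -1),  |v_rel|² = 2
v_rel×d = (1)·(3) − (-1)·(-9) = -6
since m = R²·2 − (-6)²:  R² = (36 + 36) / 2 = 36
R = √36 = 6  ⇒  r_B = 6 − 4 = 2

rB=2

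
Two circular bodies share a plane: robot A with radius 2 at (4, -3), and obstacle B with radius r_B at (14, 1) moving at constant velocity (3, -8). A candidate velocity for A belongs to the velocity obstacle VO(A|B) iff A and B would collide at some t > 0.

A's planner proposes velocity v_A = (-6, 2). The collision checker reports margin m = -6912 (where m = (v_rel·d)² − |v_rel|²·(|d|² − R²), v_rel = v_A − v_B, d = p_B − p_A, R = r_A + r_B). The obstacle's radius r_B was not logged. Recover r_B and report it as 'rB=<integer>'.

m = -6912
d = (10, 4);  v_rel = (-9, 10),  |v_rel|² = 181
v_rel×d = (-9)·(4) − (10)·(10) = -136
since m = R²·181 − (-136)²:  R² = (18496 + -6912) / 181 = 64
R = √64 = 8  ⇒  r_B = 8 − 2 = 6

rB=6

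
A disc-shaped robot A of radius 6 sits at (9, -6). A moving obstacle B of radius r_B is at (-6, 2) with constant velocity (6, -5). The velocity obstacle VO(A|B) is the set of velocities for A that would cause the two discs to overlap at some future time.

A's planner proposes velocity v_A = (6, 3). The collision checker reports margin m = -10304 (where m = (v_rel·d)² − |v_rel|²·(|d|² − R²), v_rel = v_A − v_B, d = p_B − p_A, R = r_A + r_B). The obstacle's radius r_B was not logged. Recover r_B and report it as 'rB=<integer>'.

m = -10304
d = (-15, 8);  v_rel = (0, 8),  |v_rel|² = 64
v_rel×d = (0)·(8) − (8)·(-15) = 120
since m = R²·64 − 120²:  R² = (14400 + -10304) / 64 = 64
R = √64 = 8  ⇒  r_B = 8 − 6 = 2

rB=2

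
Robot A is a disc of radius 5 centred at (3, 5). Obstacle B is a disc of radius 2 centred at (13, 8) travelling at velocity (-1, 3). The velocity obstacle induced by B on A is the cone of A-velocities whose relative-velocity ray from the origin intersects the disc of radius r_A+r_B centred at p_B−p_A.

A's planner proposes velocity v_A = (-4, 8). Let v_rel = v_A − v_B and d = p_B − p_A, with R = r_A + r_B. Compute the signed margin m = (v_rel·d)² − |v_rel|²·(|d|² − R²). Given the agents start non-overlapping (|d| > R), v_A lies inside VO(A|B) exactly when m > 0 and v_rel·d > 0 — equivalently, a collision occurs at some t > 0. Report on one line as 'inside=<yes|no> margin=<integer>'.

d = (10, 3),  |d|² = 109;  R = 5+2 = 7,  c = 109−7² = 60
v_rel = (-3, 5),  |v_rel|² = 34;  v_rel·d = (-3)·(10) + (5)·(3) = -15
34·t² + 30·t + 60 = 0  ⇒  m = (-15)² − 34·60 = -1815
m = -1815 < 0,  v_rel·d = -15 < 0  ⇒  outside

inside=no margin=-1815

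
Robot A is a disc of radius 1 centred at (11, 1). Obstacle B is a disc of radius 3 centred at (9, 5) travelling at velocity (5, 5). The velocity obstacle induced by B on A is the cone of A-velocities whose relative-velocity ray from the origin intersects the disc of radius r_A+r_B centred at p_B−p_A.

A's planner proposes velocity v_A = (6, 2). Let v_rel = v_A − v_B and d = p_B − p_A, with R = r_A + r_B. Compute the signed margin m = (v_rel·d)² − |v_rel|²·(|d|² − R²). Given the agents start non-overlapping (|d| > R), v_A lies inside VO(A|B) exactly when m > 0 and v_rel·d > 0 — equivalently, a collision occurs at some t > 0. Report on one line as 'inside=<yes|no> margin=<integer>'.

d = (-2, 4),  |d|² = 20;  R = 1+3 = 4,  c = 20−4² = 4
v_rel = (1, -3),  |v_rel|² = 10;  v_rel·d = (1)·(-2) + (-3)·(4) = -14
10·t² + 28·t + 4 = 0  ⇒  m = (-14)² − 10·4 = 156
m = 156 > 0,  v_rel·d = -14 < 0  ⇒  outside

inside=no margin=156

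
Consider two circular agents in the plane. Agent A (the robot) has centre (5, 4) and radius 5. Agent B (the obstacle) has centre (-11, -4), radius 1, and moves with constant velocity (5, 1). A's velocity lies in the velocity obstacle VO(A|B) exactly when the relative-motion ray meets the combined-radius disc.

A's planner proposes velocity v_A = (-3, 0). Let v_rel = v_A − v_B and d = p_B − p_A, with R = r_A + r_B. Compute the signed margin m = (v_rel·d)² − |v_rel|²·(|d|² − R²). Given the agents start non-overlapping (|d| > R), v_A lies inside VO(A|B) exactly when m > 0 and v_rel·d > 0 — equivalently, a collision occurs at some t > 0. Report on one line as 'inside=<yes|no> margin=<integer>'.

d = (-16, -8),  |d|² = 320;  R = 5+1 = 6,  c = 320−6² = 284
v_rel = (-8, -1),  |v_rel|² = 65;  v_rel·d = (-8)·(-16) + (-1)·(-8) = 136
65·t² − 272·t + 284 = 0  ⇒  m = 136² − 65·284 = 36
m = 36 > 0,  v_rel·d = 136 > 0  ⇒  inside

inside=yes margin=36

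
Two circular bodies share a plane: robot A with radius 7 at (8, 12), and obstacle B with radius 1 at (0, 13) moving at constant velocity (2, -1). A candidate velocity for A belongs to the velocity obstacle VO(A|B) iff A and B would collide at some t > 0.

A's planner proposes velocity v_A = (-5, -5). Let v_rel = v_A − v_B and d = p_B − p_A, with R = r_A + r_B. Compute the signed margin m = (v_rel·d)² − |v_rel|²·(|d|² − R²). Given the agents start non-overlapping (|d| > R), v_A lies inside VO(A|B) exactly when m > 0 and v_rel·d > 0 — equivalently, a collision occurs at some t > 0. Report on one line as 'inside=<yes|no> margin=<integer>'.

d = (-8, 1),  |d|² = 65;  R = 7+1 = 8,  c = 65−8² = 1
v_rel = (-7, -4),  |v_rel|² = 65;  v_rel·d = (-7)·(-8) + (-4)·(1) = 52
65·t² − 104·t + 1 = 0  ⇒  m = 52² − 65·1 = 2639
m = 2639 > 0,  v_rel·d = 52 > 0  ⇒  inside

inside=yes margin=2639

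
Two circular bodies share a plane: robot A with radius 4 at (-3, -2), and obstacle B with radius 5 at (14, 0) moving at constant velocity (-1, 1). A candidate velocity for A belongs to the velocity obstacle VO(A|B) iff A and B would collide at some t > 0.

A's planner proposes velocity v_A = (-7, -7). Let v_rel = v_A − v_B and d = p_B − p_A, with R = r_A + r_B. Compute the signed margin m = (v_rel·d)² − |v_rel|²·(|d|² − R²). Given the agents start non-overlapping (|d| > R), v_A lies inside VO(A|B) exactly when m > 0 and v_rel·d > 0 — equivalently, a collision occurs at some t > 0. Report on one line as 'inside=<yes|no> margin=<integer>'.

d = (17, 2),  |d|² = 293;  R = 4+5 = 9,  c = 293−9² = 212
v_rel = (-6, -8),  |v_rel|² = 100;  v_rel·d = (-6)·(17) + (-8)·(2) = -118
100·t² + 236·t + 212 = 0  ⇒  m = (-118)² − 100·212 = -7276
m = -7276 < 0,  v_rel·d = -118 < 0  ⇒  outside

inside=no margin=-7276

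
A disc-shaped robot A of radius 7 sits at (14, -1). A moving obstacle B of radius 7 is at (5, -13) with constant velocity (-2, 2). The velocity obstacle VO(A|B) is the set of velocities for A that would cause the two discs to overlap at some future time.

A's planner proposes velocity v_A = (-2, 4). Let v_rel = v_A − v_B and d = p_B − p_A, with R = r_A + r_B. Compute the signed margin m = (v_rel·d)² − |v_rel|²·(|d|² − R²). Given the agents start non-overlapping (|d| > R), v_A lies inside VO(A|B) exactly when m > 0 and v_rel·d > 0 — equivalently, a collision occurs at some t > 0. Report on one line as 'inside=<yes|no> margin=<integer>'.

d = (-9, -12),  |d|² = 225;  R = 7+7 = 14,  c = 225−14² = 29
v_rel = (0, 2),  |v_rel|² = 4;  v_rel·d = (0)·(-9) + (2)·(-12) = -24
4·t² + 48·t + 29 = 0  ⇒  m = (-24)² − 4·29 = 460
m = 460 > 0,  v_rel·d = -24 < 0  ⇒  outside

inside=no margin=460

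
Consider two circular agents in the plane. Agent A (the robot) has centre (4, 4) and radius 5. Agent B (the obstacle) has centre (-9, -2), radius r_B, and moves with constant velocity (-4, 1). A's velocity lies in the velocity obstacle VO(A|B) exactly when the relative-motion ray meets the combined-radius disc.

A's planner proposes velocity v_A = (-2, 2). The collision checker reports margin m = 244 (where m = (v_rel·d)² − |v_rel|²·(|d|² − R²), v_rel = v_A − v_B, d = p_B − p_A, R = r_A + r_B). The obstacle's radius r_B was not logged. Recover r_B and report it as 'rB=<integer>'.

m = 244
d = (-13, -6);  v_rel = (2, 1),  |v_rel|² = 5
v_rel×d = (2)·(-6) − (1)·(-13) = 1
since m = R²·5 − 1²:  R² = (1 + 244) / 5 = 49
R = √49 = 7  ⇒  r_B = 7 − 5 = 2

rB=2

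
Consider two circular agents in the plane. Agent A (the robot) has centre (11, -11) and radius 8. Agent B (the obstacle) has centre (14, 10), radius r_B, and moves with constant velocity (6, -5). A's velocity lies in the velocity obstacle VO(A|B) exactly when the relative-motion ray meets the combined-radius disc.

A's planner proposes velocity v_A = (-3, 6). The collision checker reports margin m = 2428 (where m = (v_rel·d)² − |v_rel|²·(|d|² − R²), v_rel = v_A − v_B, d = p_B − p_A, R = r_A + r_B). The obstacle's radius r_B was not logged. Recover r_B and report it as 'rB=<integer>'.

m = 2428
d = (3, 21);  v_rel = (-9, 11),  |v_rel|² = 202
v_rel×d = (-9)·(21) − (11)·(3) = -222
since m = R²·202 − (-222)²:  R² = (49284 + 2428) / 202 = 256
R = √256 = 16  ⇒  r_B = 16 − 8 = 8

rB=8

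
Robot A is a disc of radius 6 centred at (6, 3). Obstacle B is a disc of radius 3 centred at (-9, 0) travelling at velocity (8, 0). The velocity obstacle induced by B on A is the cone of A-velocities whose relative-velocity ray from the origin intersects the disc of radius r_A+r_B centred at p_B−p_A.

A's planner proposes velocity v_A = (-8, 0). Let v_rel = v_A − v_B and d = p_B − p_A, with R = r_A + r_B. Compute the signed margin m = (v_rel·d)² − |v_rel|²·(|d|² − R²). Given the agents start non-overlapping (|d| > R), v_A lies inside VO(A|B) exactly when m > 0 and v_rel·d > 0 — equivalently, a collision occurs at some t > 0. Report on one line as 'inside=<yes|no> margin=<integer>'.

d = (-15, -3),  |d|² = 234;  R = 6+3 = 9,  c = 234−9² = 153
v_rel = (-16, 0),  |v_rel|² = 256;  v_rel·d = (-16)·(-15) + (0)·(-3) = 240
256·t² − 480·t + 153 = 0  ⇒  m = 240² − 256·153 = 18432
m = 18432 > 0,  v_rel·d = 240 > 0  ⇒  inside

inside=yes margin=18432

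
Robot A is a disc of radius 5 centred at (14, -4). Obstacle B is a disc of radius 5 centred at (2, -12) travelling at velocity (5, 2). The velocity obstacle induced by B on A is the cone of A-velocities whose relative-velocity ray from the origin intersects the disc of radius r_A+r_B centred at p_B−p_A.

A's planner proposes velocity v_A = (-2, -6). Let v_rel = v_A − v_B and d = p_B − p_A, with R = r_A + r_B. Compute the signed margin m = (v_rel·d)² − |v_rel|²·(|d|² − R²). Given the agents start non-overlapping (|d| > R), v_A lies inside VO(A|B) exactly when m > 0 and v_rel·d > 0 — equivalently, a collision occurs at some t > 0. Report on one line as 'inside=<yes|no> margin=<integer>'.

d = (-12, -8),  |d|² = 208;  R = 5+5 = 10,  c = 208−10² = 108
v_rel = (-7, -8),  |v_rel|² = 113;  v_rel·d = (-7)·(-12) + (-8)·(-8) = 148
113·t² − 296·t + 108 = 0  ⇒  m = 148² − 113·108 = 9700
m = 9700 > 0,  v_rel·d = 148 > 0  ⇒  inside

inside=yes margin=9700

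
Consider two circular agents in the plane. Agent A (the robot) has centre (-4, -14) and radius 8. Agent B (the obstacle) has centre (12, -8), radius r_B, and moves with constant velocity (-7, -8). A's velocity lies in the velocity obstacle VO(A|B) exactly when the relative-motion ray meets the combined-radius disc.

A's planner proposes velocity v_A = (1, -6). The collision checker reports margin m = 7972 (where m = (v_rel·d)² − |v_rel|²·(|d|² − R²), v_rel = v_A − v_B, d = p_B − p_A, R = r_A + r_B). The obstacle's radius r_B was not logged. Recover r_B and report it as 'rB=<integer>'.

m = 7972
d = (16, 6);  v_rel = (8, 2),  |v_rel|² = 68
v_rel×d = (8)·(6) − (2)·(16) = 16
since m = R²·68 − 16²:  R² = (256 + 7972) / 68 = 121
R = √121 = 11  ⇒  r_B = 11 − 8 = 3

rB=3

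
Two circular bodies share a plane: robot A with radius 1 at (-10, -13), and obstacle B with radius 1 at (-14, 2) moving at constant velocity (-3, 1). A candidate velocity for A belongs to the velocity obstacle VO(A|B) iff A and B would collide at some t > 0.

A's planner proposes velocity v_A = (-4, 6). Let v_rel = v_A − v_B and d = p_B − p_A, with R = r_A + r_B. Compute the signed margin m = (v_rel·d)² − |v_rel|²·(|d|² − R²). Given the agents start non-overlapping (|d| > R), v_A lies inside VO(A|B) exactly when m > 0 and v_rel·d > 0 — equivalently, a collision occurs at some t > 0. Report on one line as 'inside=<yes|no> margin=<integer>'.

d = (-4, 15),  |d|² = 241;  R = 1+1 = 2,  c = 241−2² = 237
v_rel = (-1, 5),  |v_rel|² = 26;  v_rel·d = (-1)·(-4) + (5)·(15) = 79
26·t² − 158·t + 237 = 0  ⇒  m = 79² − 26·237 = 79
m = 79 > 0,  v_rel·d = 79 > 0  ⇒  inside

inside=yes margin=79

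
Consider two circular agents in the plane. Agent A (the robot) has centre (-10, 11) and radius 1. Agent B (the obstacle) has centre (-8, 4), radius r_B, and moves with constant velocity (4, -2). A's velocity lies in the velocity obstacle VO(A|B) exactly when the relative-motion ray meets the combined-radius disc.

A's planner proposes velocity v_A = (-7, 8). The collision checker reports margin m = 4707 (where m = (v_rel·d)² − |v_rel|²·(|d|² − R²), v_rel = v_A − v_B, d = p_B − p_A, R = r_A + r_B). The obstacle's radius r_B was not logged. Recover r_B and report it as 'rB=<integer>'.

m = 4707
d = (2, -7);  v_rel = (-11, 10),  |v_rel|² = 221
v_rel×d = (-11)·(-7) − (10)·(2) = 57
since m = R²·221 − 57²:  R² = (3249 + 4707) / 221 = 36
R = √36 = 6  ⇒  r_B = 6 − 1 = 5

rB=5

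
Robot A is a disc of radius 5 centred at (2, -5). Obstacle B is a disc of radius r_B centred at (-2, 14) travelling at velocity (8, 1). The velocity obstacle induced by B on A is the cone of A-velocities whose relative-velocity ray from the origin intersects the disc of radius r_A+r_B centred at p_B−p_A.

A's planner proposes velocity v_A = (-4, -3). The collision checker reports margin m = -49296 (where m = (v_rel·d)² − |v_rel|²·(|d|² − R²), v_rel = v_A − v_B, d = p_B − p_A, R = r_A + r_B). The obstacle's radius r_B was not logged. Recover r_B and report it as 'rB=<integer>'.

m = -49296
d = (-4, 19);  v_rel = (-12, -4),  |v_rel|² = 160
v_rel×d = (-12)·(19) − (-4)·(-4) = -244
since m = R²·160 − (-244)²:  R² = (59536 + -49296) / 160 = 64
R = √64 = 8  ⇒  r_B = 8 − 5 = 3

rB=3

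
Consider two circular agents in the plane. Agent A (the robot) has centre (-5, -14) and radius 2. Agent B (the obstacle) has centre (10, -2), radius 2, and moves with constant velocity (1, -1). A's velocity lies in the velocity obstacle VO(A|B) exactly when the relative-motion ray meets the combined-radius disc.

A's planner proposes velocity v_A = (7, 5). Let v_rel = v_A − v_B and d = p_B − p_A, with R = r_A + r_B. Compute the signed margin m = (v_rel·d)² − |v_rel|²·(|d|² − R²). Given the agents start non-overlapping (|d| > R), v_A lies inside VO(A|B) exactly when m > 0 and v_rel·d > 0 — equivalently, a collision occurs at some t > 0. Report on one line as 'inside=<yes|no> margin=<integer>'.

d = (15, 12),  |d|² = 369;  R = 2+2 = 4,  c = 369−4² = 353
v_rel = (6, 6),  |v_rel|² = 72;  v_rel·d = (6)·(15) + (6)·(12) = 162
72·t² − 324·t + 353 = 0  ⇒  m = 162² − 72·353 = 828
m = 828 > 0,  v_rel·d = 162 > 0  ⇒  inside

inside=yes margin=828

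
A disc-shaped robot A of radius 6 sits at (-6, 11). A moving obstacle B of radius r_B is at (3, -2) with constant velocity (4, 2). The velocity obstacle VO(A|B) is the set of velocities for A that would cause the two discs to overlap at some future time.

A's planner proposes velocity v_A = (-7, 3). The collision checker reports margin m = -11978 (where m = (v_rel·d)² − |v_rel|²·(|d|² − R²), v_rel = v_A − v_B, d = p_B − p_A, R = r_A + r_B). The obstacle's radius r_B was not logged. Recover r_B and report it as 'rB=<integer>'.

m = -11978
d = (9, -13);  v_rel = (-11, 1),  |v_rel|² = 122
v_rel×d = (-11)·(-13) − (1)·(9) = 134
since m = R²·122 − 134²:  R² = (17956 + -11978) / 122 = 49
R = √49 = 7  ⇒  r_B = 7 − 6 = 1

rB=1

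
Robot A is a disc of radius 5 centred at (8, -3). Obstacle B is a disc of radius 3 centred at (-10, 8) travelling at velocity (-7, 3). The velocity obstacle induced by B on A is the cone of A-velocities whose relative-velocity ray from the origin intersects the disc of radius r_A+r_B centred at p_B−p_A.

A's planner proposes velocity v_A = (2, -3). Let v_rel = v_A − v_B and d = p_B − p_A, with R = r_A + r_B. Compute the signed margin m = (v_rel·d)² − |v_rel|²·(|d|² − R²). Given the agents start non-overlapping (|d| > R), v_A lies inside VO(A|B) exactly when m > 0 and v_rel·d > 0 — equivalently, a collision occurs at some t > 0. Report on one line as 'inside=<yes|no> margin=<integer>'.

d = (-18, 11),  |d|² = 445;  R = 5+3 = 8,  c = 445−8² = 381
v_rel = (9, -6),  |v_rel|² = 117;  v_rel·d = (9)·(-18) + (-6)·(11) = -228
117·t² + 456·t + 381 = 0  ⇒  m = (-228)² − 117·381 = 7407
m = 7407 > 0,  v_rel·d = -228 < 0  ⇒  outside

inside=no margin=7407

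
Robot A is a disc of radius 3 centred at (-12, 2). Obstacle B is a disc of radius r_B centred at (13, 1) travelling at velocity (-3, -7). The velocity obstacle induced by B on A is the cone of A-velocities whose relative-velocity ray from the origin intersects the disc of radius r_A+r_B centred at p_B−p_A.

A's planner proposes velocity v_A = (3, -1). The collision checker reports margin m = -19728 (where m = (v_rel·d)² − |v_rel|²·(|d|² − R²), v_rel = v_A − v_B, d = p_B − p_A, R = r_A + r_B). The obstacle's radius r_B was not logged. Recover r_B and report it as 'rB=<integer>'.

m = -19728
d = (25, -1);  v_rel = (6, 6),  |v_rel|² = 72
v_rel×d = (6)·(-1) − (6)·(25) = -156
since m = R²·72 − (-156)²:  R² = (24336 + -19728) / 72 = 64
R = √64 = 8  ⇒  r_B = 8 − 3 = 5

rB=5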